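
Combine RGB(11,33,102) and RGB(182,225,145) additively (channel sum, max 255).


Additive: each channel = min(255, C₁+C₂)
R: 11+182 = 193 → 193
G: 33+225 = 258 → 255
B: 102+145 = 247 → 247
= RGB(193, 255, 247)


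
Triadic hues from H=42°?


Triadic: equally spaced at 120° intervals
H1 = 42°
H2 = (42 + 120) mod 360 = 162°
H3 = (42 + 240) mod 360 = 282°
Triadic = 42°, 162°, 282°


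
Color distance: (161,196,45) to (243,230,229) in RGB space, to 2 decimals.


d = √[(R₁-R₂)² + (G₁-G₂)² + (B₁-B₂)²]
d = √[(161-243)² + (196-230)² + (45-229)²]
d = √[6724 + 1156 + 33856]
d = √41736
d ≈ 204.29


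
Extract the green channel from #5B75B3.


Color: #5B75B3
R = 5B = 91
G = 75 = 117
B = B3 = 179
Green = 117


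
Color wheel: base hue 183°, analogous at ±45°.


Base hue: 183°
Left analog: (183 - 45) mod 360 = 138°
Right analog: (183 + 45) mod 360 = 228°
Analogous hues = 138° and 228°


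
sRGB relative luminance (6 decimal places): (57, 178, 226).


Linearize each channel (sRGB transfer function): c = v/255; c_lin = c/12.92 if c ≤ 0.04045, else ((c+0.055)/1.055)^2.4
  R: 57/255 ≈ 0.223529 > 0.04045 → ((0.223529+0.055)/1.055)^2.4 ≈ 0.040915
  G: 178/255 ≈ 0.698039 > 0.04045 → ((0.698039+0.055)/1.055)^2.4 ≈ 0.445201
  B: 226/255 ≈ 0.886275 > 0.04045 → ((0.886275+0.055)/1.055)^2.4 ≈ 0.760525
R_lin = 0.040915, G_lin = 0.445201, B_lin = 0.760525
L = 0.2126×R + 0.7152×G + 0.0722×B
L = 0.2126×0.040915 + 0.7152×0.445201 + 0.0722×0.760525
L ≈ 0.382016


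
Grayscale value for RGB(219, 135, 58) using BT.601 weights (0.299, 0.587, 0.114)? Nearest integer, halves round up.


Gray = 0.299×R + 0.587×G + 0.114×B
Gray = 0.299×219 + 0.587×135 + 0.114×58
Gray = 65.481 + 79.245 + 6.612
Gray = 151.338 → round half up → 151
Gray = 151


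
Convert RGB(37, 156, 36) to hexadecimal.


R = 37 → 25 (hex)
G = 156 → 9C (hex)
B = 36 → 24 (hex)
Hex = #259C24


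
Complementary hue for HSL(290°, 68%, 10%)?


Complement = opposite side of color wheel = hue + 180°
H' = (290 + 180) mod 360 = 110°
S and L unchanged.
= HSL(110°, 68%, 10%)


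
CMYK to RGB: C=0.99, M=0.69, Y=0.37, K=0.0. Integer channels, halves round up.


R = 255 × (1-C) × (1-K) = 255 × 0.01 × 1.00 = 2.55 → 3
G = 255 × (1-M) × (1-K) = 255 × 0.31 × 1.00 = 79.05 → 79
B = 255 × (1-Y) × (1-K) = 255 × 0.63 × 1.00 = 160.65 → 161
= RGB(3, 79, 161)


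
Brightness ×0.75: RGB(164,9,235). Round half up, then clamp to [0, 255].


Multiply each channel by 0.75, round half up, clamp to [0, 255]
R: 164×0.75 = 123
G: 9×0.75 = 6.75 → round → 7
B: 235×0.75 = 176.25 → round → 176
= RGB(123, 7, 176)


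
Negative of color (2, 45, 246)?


Invert: (255-R, 255-G, 255-B)
R: 255-2 = 253
G: 255-45 = 210
B: 255-246 = 9
= RGB(253, 210, 9)


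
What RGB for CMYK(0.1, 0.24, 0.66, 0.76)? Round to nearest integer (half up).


R = 255 × (1-C) × (1-K) = 255 × 0.90 × 0.24 = 55.08 → 55
G = 255 × (1-M) × (1-K) = 255 × 0.76 × 0.24 = 46.512 → 47
B = 255 × (1-Y) × (1-K) = 255 × 0.34 × 0.24 = 20.808 → 21
= RGB(55, 47, 21)


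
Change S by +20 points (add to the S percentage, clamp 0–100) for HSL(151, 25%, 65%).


Original S = 25%
Adjustment = +20 percentage points
New S = 25 + (20) = 45
Clamp to [0, 100] → 45
= HSL(151°, 45%, 65%)


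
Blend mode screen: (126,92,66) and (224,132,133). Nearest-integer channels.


Screen: C = 255 - (255-A)×(255-B)/255, rounded to nearest integer
R: 255 - (255-126)×(255-224)/255 = 255 - 3999/255 ≈ 255 - 15.682 = 239.318 → 239
G: 255 - (255-92)×(255-132)/255 = 255 - 20049/255 ≈ 255 - 78.624 = 176.376 → 176
B: 255 - (255-66)×(255-133)/255 = 255 - 23058/255 ≈ 255 - 90.424 = 164.576 → 165
= RGB(239, 176, 165)


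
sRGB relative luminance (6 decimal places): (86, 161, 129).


Linearize each channel (sRGB transfer function): c = v/255; c_lin = c/12.92 if c ≤ 0.04045, else ((c+0.055)/1.055)^2.4
  R: 86/255 ≈ 0.337255 > 0.04045 → ((0.337255+0.055)/1.055)^2.4 ≈ 0.093059
  G: 161/255 ≈ 0.631373 > 0.04045 → ((0.631373+0.055)/1.055)^2.4 ≈ 0.356400
  B: 129/255 ≈ 0.505882 > 0.04045 → ((0.505882+0.055)/1.055)^2.4 ≈ 0.219526
R_lin = 0.093059, G_lin = 0.356400, B_lin = 0.219526
L = 0.2126×R + 0.7152×G + 0.0722×B
L = 0.2126×0.093059 + 0.7152×0.356400 + 0.0722×0.219526
L ≈ 0.290532


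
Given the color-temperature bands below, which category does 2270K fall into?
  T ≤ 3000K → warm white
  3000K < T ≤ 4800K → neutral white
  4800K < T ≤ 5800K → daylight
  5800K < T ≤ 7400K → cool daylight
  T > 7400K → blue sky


Temperature: 2270K
2270K ≤ 3000K → warm white
Classification: warm white


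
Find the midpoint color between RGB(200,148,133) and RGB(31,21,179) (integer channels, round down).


Midpoint: each channel = ⌊(C₁+C₂)/2⌋
R: ⌊(200+31)/2⌋ = 115
G: ⌊(148+21)/2⌋ = 84
B: ⌊(133+179)/2⌋ = 156
= RGB(115, 84, 156)


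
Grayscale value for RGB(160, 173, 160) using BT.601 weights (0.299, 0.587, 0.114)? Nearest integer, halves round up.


Gray = 0.299×R + 0.587×G + 0.114×B
Gray = 0.299×160 + 0.587×173 + 0.114×160
Gray = 47.840 + 101.551 + 18.240
Gray = 167.631 → round half up → 168
Gray = 168


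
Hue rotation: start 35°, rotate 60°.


New hue = (H + rotation) mod 360
New hue = (35 + 60) mod 360
= 95 mod 360
= 95°


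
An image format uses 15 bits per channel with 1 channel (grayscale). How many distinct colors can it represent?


Total bits = 15 bits/channel × 1 channels = 15 bits
Distinct colors = 2^15
= 32,768 colors


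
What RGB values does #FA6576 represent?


FA → 250 (R)
65 → 101 (G)
76 → 118 (B)
= RGB(250, 101, 118)


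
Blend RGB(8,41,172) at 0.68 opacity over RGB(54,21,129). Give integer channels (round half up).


C = α×F + (1-α)×B, with 1-α = 0.32
R: 0.68×8 + 0.32×54 = 5.44 + 17.28 = 22.72 → 23
G: 0.68×41 + 0.32×21 = 27.88 + 6.72 = 34.60 → 35
B: 0.68×172 + 0.32×129 = 116.96 + 41.28 = 158.24 → 158
= RGB(23, 35, 158)


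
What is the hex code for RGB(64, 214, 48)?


R = 64 → 40 (hex)
G = 214 → D6 (hex)
B = 48 → 30 (hex)
Hex = #40D630


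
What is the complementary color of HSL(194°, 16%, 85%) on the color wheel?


Complement = opposite side of color wheel = hue + 180°
H' = (194 + 180) mod 360 = 14°
S and L unchanged.
= HSL(14°, 16%, 85%)


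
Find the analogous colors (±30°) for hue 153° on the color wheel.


Base hue: 153°
Left analog: (153 - 30) mod 360 = 123°
Right analog: (153 + 30) mod 360 = 183°
Analogous hues = 123° and 183°


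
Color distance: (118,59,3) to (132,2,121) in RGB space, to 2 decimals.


d = √[(R₁-R₂)² + (G₁-G₂)² + (B₁-B₂)²]
d = √[(118-132)² + (59-2)² + (3-121)²]
d = √[196 + 3249 + 13924]
d = √17369
d ≈ 131.79


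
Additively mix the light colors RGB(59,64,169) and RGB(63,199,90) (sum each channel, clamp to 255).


Additive: each channel = min(255, C₁+C₂)
R: 59+63 = 122 → 122
G: 64+199 = 263 → 255
B: 169+90 = 259 → 255
= RGB(122, 255, 255)


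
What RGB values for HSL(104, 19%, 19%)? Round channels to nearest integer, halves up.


H=104°, S=0.19, L=0.19
C = (1-|2L-1|)×S = (1-|-0.62|)×0.19 = 0.0722
H' = H/60 = 104/60 ≈ 1.7333; X = C×(1-|H' mod 2 - 1|) ≈ 0.0193
m = L - C/2 = 0.19 - 0.0361 = 0.1539
Sector ⌊H'⌋ = 1 → (R',G',B') = (≈0.0193, 0.0722, 0.0)
RGB = ((R'+m)×255, (G'+m)×255, (B'+m)×255) = (44.1541, 57.6555, 39.2445)
Round half up → RGB(44, 58, 39)


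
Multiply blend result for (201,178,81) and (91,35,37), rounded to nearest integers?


Multiply: C = A×B/255, rounded to nearest integer
R: 201×91/255 = 18291/255 ≈ 71.729 → 72
G: 178×35/255 = 6230/255 ≈ 24.431 → 24
B: 81×37/255 = 2997/255 ≈ 11.753 → 12
= RGB(72, 24, 12)


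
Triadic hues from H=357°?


Triadic: equally spaced at 120° intervals
H1 = 357°
H2 = (357 + 120) mod 360 = 117°
H3 = (357 + 240) mod 360 = 237°
Triadic = 357°, 117°, 237°


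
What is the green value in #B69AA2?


Color: #B69AA2
R = B6 = 182
G = 9A = 154
B = A2 = 162
Green = 154


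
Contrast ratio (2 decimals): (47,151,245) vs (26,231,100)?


Linearize each sRGB channel c=v/255: c/12.92 if c ≤ 0.04045 else ((c+0.055)/1.055)^2.4
L = 0.2126×R_lin + 0.7152×G_lin + 0.0722×B_lin
Color 1 (47,151,245):
  R=47: 47/255≈0.1843 > 0.04045 → ((0.1843+0.055)/1.055)^2.4 ≈ 0.02843
  G=151: 151/255≈0.5922 > 0.04045 → ((0.5922+0.055)/1.055)^2.4 ≈ 0.30947
  B=245: 245/255≈0.9608 > 0.04045 → ((0.9608+0.055)/1.055)^2.4 ≈ 0.91310
  L1 = 0.2126×0.02843 + 0.7152×0.30947 + 0.0722×0.91310 ≈ 0.29330
Color 2 (26,231,100):
  R=26: 26/255≈0.1020 > 0.04045 → ((0.1020+0.055)/1.055)^2.4 ≈ 0.01033
  G=231: 231/255≈0.9059 > 0.04045 → ((0.9059+0.055)/1.055)^2.4 ≈ 0.79910
  B=100: 100/255≈0.3922 > 0.04045 → ((0.3922+0.055)/1.055)^2.4 ≈ 0.12744
  L2 = 0.2126×0.01033 + 0.7152×0.79910 + 0.0722×0.12744 ≈ 0.58292
Lighter = 0.58292, Darker = 0.29330
Ratio = (L_lighter + 0.05) / (L_darker + 0.05)
Ratio = (0.58292 + 0.05) / (0.29330 + 0.05) = 0.63292 / 0.34330 ≈ 1.8436
Ratio ≈ 1.84:1


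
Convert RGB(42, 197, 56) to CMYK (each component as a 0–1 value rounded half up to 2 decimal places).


R'=42/255≈0.1647, G'=197/255≈0.7725, B'=56/255≈0.2196
K = 1 - max(R',G',B') = 1 - 197/255 = 58/255 = 0.22745… → 0.23
(1-R'-K)/(1-K) simplifies to (max-R)/max with max = 197:
C = (197-42)/197 = 155/197 = 0.78680… → 0.79
M = (197-197)/197 = 0/197 = 0 → 0.00
Y = (197-56)/197 = 141/197 = 0.71573… → 0.72
= CMYK(0.79, 0.00, 0.72, 0.23)


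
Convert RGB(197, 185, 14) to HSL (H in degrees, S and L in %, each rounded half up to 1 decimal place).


Normalize: R'=197/255≈0.7725, G'=185/255≈0.7255, B'=14/255≈0.0549
Max=197/255, Min=14/255, Δ=Max-Min=183/255
L = (Max+Min)/2 = (197+14)/510 = 211/510 = 0.41372… → L = 41.4%
L ≤ 0.5 → S = Δ/(Max+Min) = 183/(197+14) = 183/211 = 0.86729… → S = 86.7%
(the 1/255 factors cancel in S and H, so raw channel differences can be used)
Max is R' → H = 60 × (((G-B)/Δ) mod 6) = 60 × (((185-14)/183) mod 6)
  171/183 = 0.9344…
  H = 60 × 0.9344… = 56.065…° → H = 56.1°
= HSL(56.1°, 86.7%, 41.4%)


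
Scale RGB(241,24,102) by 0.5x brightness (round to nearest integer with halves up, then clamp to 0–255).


Multiply each channel by 0.5, round half up, clamp to [0, 255]
R: 241×0.5 = 120.5 → round → 121
G: 24×0.5 = 12
B: 102×0.5 = 51
= RGB(121, 12, 51)


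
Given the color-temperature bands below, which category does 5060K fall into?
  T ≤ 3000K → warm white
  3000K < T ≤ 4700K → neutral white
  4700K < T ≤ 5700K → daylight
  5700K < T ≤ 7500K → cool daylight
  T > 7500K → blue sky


Temperature: 5060K
4700K < 5060K ≤ 5700K → daylight
Classification: daylight


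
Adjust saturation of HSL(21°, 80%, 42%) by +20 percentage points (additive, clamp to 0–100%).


Original S = 80%
Adjustment = +20 percentage points
New S = 80 + (20) = 100
Clamp to [0, 100] → 100
= HSL(21°, 100%, 42%)


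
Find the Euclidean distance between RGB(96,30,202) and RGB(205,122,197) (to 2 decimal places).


d = √[(R₁-R₂)² + (G₁-G₂)² + (B₁-B₂)²]
d = √[(96-205)² + (30-122)² + (202-197)²]
d = √[11881 + 8464 + 25]
d = √20370
d ≈ 142.72


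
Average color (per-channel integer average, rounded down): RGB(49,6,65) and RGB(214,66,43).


Midpoint: each channel = ⌊(C₁+C₂)/2⌋
R: ⌊(49+214)/2⌋ = 131
G: ⌊(6+66)/2⌋ = 36
B: ⌊(65+43)/2⌋ = 54
= RGB(131, 36, 54)


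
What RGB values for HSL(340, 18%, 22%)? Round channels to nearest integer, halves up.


H=340°, S=0.18, L=0.22
C = (1-|2L-1|)×S = (1-|-0.56|)×0.18 = 0.0792
H' = H/60 = 340/60 ≈ 5.6667; X = C×(1-|H' mod 2 - 1|) = 0.0264
m = L - C/2 = 0.22 - 0.0396 = 0.1804
Sector ⌊H'⌋ = 5 → (R',G',B') = (0.0792, 0.0, 0.0264)
RGB = ((R'+m)×255, (G'+m)×255, (B'+m)×255) = (66.198, 46.002, 52.734)
Round half up → RGB(66, 46, 53)


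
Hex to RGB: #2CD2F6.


2C → 44 (R)
D2 → 210 (G)
F6 → 246 (B)
= RGB(44, 210, 246)


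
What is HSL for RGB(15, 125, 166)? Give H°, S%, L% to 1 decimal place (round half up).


Normalize: R'=15/255≈0.0588, G'=125/255≈0.4902, B'=166/255≈0.6510
Max=166/255, Min=15/255, Δ=Max-Min=151/255
L = (Max+Min)/2 = (166+15)/510 = 181/510 = 0.35490… → L = 35.5%
L ≤ 0.5 → S = Δ/(Max+Min) = 151/(166+15) = 151/181 = 0.83425… → S = 83.4%
(the 1/255 factors cancel in S and H, so raw channel differences can be used)
Max is B' → H = 60 × ((R-G)/Δ + 4) = 60 × ((15-125)/151 + 4)
  -110/151 + 4 = -0.7284… + 4 = 3.2715…
  H = 60 × 3.2715… = 196.291…° → H = 196.3°
= HSL(196.3°, 83.4%, 35.5%)


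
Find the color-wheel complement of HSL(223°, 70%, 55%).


Complement = opposite side of color wheel = hue + 180°
H' = (223 + 180) mod 360 = 43°
S and L unchanged.
= HSL(43°, 70%, 55%)


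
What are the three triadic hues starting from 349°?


Triadic: equally spaced at 120° intervals
H1 = 349°
H2 = (349 + 120) mod 360 = 109°
H3 = (349 + 240) mod 360 = 229°
Triadic = 349°, 109°, 229°


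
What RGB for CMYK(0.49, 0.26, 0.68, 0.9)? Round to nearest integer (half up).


R = 255 × (1-C) × (1-K) = 255 × 0.51 × 0.10 = 13.005 → 13
G = 255 × (1-M) × (1-K) = 255 × 0.74 × 0.10 = 18.87 → 19
B = 255 × (1-Y) × (1-K) = 255 × 0.32 × 0.10 = 8.16 → 8
= RGB(13, 19, 8)


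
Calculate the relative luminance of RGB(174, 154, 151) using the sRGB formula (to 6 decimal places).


Linearize each channel (sRGB transfer function): c = v/255; c_lin = c/12.92 if c ≤ 0.04045, else ((c+0.055)/1.055)^2.4
  R: 174/255 ≈ 0.682353 > 0.04045 → ((0.682353+0.055)/1.055)^2.4 ≈ 0.423268
  G: 154/255 ≈ 0.603922 > 0.04045 → ((0.603922+0.055)/1.055)^2.4 ≈ 0.323143
  B: 151/255 ≈ 0.592157 > 0.04045 → ((0.592157+0.055)/1.055)^2.4 ≈ 0.309469
R_lin = 0.423268, G_lin = 0.323143, B_lin = 0.309469
L = 0.2126×R + 0.7152×G + 0.0722×B
L = 0.2126×0.423268 + 0.7152×0.323143 + 0.0722×0.309469
L ≈ 0.343442


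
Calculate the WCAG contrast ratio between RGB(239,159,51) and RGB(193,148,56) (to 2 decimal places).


Linearize each sRGB channel c=v/255: c/12.92 if c ≤ 0.04045 else ((c+0.055)/1.055)^2.4
L = 0.2126×R_lin + 0.7152×G_lin + 0.0722×B_lin
Color 1 (239,159,51):
  R=239: 239/255≈0.9373 > 0.04045 → ((0.9373+0.055)/1.055)^2.4 ≈ 0.86316
  G=159: 159/255≈0.6235 > 0.04045 → ((0.6235+0.055)/1.055)^2.4 ≈ 0.34670
  B=51: 51/255≈0.2000 > 0.04045 → ((0.2000+0.055)/1.055)^2.4 ≈ 0.03310
  L1 = 0.2126×0.86316 + 0.7152×0.34670 + 0.0722×0.03310 ≈ 0.43386
Color 2 (193,148,56):
  R=193: 193/255≈0.7569 > 0.04045 → ((0.7569+0.055)/1.055)^2.4 ≈ 0.53328
  G=148: 148/255≈0.5804 > 0.04045 → ((0.5804+0.055)/1.055)^2.4 ≈ 0.29614
  B=56: 56/255≈0.2196 > 0.04045 → ((0.2196+0.055)/1.055)^2.4 ≈ 0.03955
  L2 = 0.2126×0.53328 + 0.7152×0.29614 + 0.0722×0.03955 ≈ 0.32803
Lighter = 0.43386, Darker = 0.32803
Ratio = (L_lighter + 0.05) / (L_darker + 0.05)
Ratio = (0.43386 + 0.05) / (0.32803 + 0.05) = 0.48386 / 0.37803 ≈ 1.2800
Ratio ≈ 1.28:1


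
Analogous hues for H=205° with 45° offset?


Base hue: 205°
Left analog: (205 - 45) mod 360 = 160°
Right analog: (205 + 45) mod 360 = 250°
Analogous hues = 160° and 250°


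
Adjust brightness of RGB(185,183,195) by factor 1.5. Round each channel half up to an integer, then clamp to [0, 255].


Multiply each channel by 1.5, round half up, clamp to [0, 255]
R: 185×1.5 = 277.5 → round → 278 → clamp → 255
G: 183×1.5 = 274.5 → round → 275 → clamp → 255
B: 195×1.5 = 292.5 → round → 293 → clamp → 255
= RGB(255, 255, 255)


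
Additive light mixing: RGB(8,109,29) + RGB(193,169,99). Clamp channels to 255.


Additive: each channel = min(255, C₁+C₂)
R: 8+193 = 201 → 201
G: 109+169 = 278 → 255
B: 29+99 = 128 → 128
= RGB(201, 255, 128)


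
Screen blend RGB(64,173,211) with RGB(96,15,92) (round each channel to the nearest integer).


Screen: C = 255 - (255-A)×(255-B)/255, rounded to nearest integer
R: 255 - (255-64)×(255-96)/255 = 255 - 30369/255 ≈ 255 - 119.094 = 135.906 → 136
G: 255 - (255-173)×(255-15)/255 = 255 - 19680/255 ≈ 255 - 77.176 = 177.824 → 178
B: 255 - (255-211)×(255-92)/255 = 255 - 7172/255 ≈ 255 - 28.125 = 226.875 → 227
= RGB(136, 178, 227)


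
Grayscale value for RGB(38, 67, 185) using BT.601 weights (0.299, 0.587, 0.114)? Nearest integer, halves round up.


Gray = 0.299×R + 0.587×G + 0.114×B
Gray = 0.299×38 + 0.587×67 + 0.114×185
Gray = 11.362 + 39.329 + 21.090
Gray = 71.781 → round half up → 72
Gray = 72


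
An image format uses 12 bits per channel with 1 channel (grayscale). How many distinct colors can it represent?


Total bits = 12 bits/channel × 1 channels = 12 bits
Distinct colors = 2^12
= 4,096 colors


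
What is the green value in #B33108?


Color: #B33108
R = B3 = 179
G = 31 = 49
B = 08 = 8
Green = 49


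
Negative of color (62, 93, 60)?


Invert: (255-R, 255-G, 255-B)
R: 255-62 = 193
G: 255-93 = 162
B: 255-60 = 195
= RGB(193, 162, 195)


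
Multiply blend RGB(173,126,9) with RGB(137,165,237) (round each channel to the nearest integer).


Multiply: C = A×B/255, rounded to nearest integer
R: 173×137/255 = 23701/255 ≈ 92.945 → 93
G: 126×165/255 = 20790/255 ≈ 81.529 → 82
B: 9×237/255 = 2133/255 ≈ 8.365 → 8
= RGB(93, 82, 8)


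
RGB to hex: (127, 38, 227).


R = 127 → 7F (hex)
G = 38 → 26 (hex)
B = 227 → E3 (hex)
Hex = #7F26E3


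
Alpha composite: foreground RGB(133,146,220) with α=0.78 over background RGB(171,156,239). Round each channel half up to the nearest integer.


C = α×F + (1-α)×B, with 1-α = 0.22
R: 0.78×133 + 0.22×171 = 103.74 + 37.62 = 141.36 → 141
G: 0.78×146 + 0.22×156 = 113.88 + 34.32 = 148.20 → 148
B: 0.78×220 + 0.22×239 = 171.60 + 52.58 = 224.18 → 224
= RGB(141, 148, 224)


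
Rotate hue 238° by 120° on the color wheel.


New hue = (H + rotation) mod 360
New hue = (238 + 120) mod 360
= 358 mod 360
= 358°


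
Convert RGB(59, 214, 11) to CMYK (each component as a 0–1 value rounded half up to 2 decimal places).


R'=59/255≈0.2314, G'=214/255≈0.8392, B'=11/255≈0.0431
K = 1 - max(R',G',B') = 1 - 214/255 = 41/255 = 0.16078… → 0.16
(1-R'-K)/(1-K) simplifies to (max-R)/max with max = 214:
C = (214-59)/214 = 155/214 = 0.72429… → 0.72
M = (214-214)/214 = 0/214 = 0 → 0.00
Y = (214-11)/214 = 203/214 = 0.94859… → 0.95
= CMYK(0.72, 0.00, 0.95, 0.16)


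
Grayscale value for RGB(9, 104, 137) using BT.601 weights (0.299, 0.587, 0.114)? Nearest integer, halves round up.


Gray = 0.299×R + 0.587×G + 0.114×B
Gray = 0.299×9 + 0.587×104 + 0.114×137
Gray = 2.691 + 61.048 + 15.618
Gray = 79.357 → round half up → 79
Gray = 79


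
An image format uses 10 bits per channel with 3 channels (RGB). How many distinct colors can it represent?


Total bits = 10 bits/channel × 3 channels = 30 bits
Distinct colors = 2^30
= 1,073,741,824 colors


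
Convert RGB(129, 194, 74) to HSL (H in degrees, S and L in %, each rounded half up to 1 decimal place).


Normalize: R'=129/255≈0.5059, G'=194/255≈0.7608, B'=74/255≈0.2902
Max=194/255, Min=74/255, Δ=Max-Min=120/255
L = (Max+Min)/2 = (194+74)/510 = 268/510 = 0.52549… → L = 52.5%
L > 0.5 → S = Δ/(2-Max-Min) = 120/(510-194-74) = 120/242 = 0.49586… → S = 49.6%
(the 1/255 factors cancel in S and H, so raw channel differences can be used)
Max is G' → H = 60 × ((B-R)/Δ + 2) = 60 × ((74-129)/120 + 2)
  -55/120 + 2 = -0.4583… + 2 = 1.5416…
  H = 60 × 1.5416… = 92.5° → H = 92.5°
= HSL(92.5°, 49.6%, 52.5%)


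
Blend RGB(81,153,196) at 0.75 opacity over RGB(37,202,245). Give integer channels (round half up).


C = α×F + (1-α)×B, with 1-α = 0.25
R: 0.75×81 + 0.25×37 = 60.75 + 9.25 = 70.00 → 70
G: 0.75×153 + 0.25×202 = 114.75 + 50.50 = 165.25 → 165
B: 0.75×196 + 0.25×245 = 147.00 + 61.25 = 208.25 → 208
= RGB(70, 165, 208)


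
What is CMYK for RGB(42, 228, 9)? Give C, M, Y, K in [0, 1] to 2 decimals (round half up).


R'=42/255≈0.1647, G'=228/255≈0.8941, B'=9/255≈0.0353
K = 1 - max(R',G',B') = 1 - 228/255 = 27/255 = 0.10588… → 0.11
(1-R'-K)/(1-K) simplifies to (max-R)/max with max = 228:
C = (228-42)/228 = 186/228 = 0.81578… → 0.82
M = (228-228)/228 = 0/228 = 0 → 0.00
Y = (228-9)/228 = 219/228 = 0.96052… → 0.96
= CMYK(0.82, 0.00, 0.96, 0.11)


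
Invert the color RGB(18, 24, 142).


Invert: (255-R, 255-G, 255-B)
R: 255-18 = 237
G: 255-24 = 231
B: 255-142 = 113
= RGB(237, 231, 113)


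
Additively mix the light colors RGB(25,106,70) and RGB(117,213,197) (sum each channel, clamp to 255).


Additive: each channel = min(255, C₁+C₂)
R: 25+117 = 142 → 142
G: 106+213 = 319 → 255
B: 70+197 = 267 → 255
= RGB(142, 255, 255)


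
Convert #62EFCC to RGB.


62 → 98 (R)
EF → 239 (G)
CC → 204 (B)
= RGB(98, 239, 204)


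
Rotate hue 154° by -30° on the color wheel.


New hue = (H + rotation) mod 360
New hue = (154 -30) mod 360
= 124 mod 360
= 124°


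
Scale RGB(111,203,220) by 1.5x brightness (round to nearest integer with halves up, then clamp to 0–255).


Multiply each channel by 1.5, round half up, clamp to [0, 255]
R: 111×1.5 = 166.5 → round → 167
G: 203×1.5 = 304.5 → round → 305 → clamp → 255
B: 220×1.5 = 330 → clamp → 255
= RGB(167, 255, 255)


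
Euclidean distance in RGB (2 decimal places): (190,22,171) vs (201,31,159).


d = √[(R₁-R₂)² + (G₁-G₂)² + (B₁-B₂)²]
d = √[(190-201)² + (22-31)² + (171-159)²]
d = √[121 + 81 + 144]
d = √346
d ≈ 18.60


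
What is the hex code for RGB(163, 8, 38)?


R = 163 → A3 (hex)
G = 8 → 08 (hex)
B = 38 → 26 (hex)
Hex = #A30826


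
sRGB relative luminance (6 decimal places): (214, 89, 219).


Linearize each channel (sRGB transfer function): c = v/255; c_lin = c/12.92 if c ≤ 0.04045, else ((c+0.055)/1.055)^2.4
  R: 214/255 ≈ 0.839216 > 0.04045 → ((0.839216+0.055)/1.055)^2.4 ≈ 0.672443
  G: 89/255 ≈ 0.349020 > 0.04045 → ((0.349020+0.055)/1.055)^2.4 ≈ 0.099899
  B: 219/255 ≈ 0.858824 > 0.04045 → ((0.858824+0.055)/1.055)^2.4 ≈ 0.708376
R_lin = 0.672443, G_lin = 0.099899, B_lin = 0.708376
L = 0.2126×R + 0.7152×G + 0.0722×B
L = 0.2126×0.672443 + 0.7152×0.099899 + 0.0722×0.708376
L ≈ 0.265554


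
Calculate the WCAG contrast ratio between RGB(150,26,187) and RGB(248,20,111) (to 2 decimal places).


Linearize each sRGB channel c=v/255: c/12.92 if c ≤ 0.04045 else ((c+0.055)/1.055)^2.4
L = 0.2126×R_lin + 0.7152×G_lin + 0.0722×B_lin
Color 1 (150,26,187):
  R=150: 150/255≈0.5882 > 0.04045 → ((0.5882+0.055)/1.055)^2.4 ≈ 0.30499
  G=26: 26/255≈0.1020 > 0.04045 → ((0.1020+0.055)/1.055)^2.4 ≈ 0.01033
  B=187: 187/255≈0.7333 > 0.04045 → ((0.7333+0.055)/1.055)^2.4 ≈ 0.49693
  L1 = 0.2126×0.30499 + 0.7152×0.01033 + 0.0722×0.49693 ≈ 0.10811
Color 2 (248,20,111):
  R=248: 248/255≈0.9725 > 0.04045 → ((0.9725+0.055)/1.055)^2.4 ≈ 0.93869
  G=20: 20/255≈0.0784 > 0.04045 → ((0.0784+0.055)/1.055)^2.4 ≈ 0.00700
  B=111: 111/255≈0.4353 > 0.04045 → ((0.4353+0.055)/1.055)^2.4 ≈ 0.15896
  L2 = 0.2126×0.93869 + 0.7152×0.00700 + 0.0722×0.15896 ≈ 0.21604
Lighter = 0.21604, Darker = 0.10811
Ratio = (L_lighter + 0.05) / (L_darker + 0.05)
Ratio = (0.21604 + 0.05) / (0.10811 + 0.05) = 0.26604 / 0.15811 ≈ 1.6827
Ratio ≈ 1.68:1


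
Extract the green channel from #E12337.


Color: #E12337
R = E1 = 225
G = 23 = 35
B = 37 = 55
Green = 35


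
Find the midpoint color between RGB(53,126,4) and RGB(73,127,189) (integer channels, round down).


Midpoint: each channel = ⌊(C₁+C₂)/2⌋
R: ⌊(53+73)/2⌋ = 63
G: ⌊(126+127)/2⌋ = 126
B: ⌊(4+189)/2⌋ = 96
= RGB(63, 126, 96)


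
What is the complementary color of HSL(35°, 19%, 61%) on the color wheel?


Complement = opposite side of color wheel = hue + 180°
H' = (35 + 180) mod 360 = 215°
S and L unchanged.
= HSL(215°, 19%, 61%)


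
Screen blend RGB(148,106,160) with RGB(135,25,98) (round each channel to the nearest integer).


Screen: C = 255 - (255-A)×(255-B)/255, rounded to nearest integer
R: 255 - (255-148)×(255-135)/255 = 255 - 12840/255 ≈ 255 - 50.353 = 204.647 → 205
G: 255 - (255-106)×(255-25)/255 = 255 - 34270/255 ≈ 255 - 134.392 = 120.608 → 121
B: 255 - (255-160)×(255-98)/255 = 255 - 14915/255 ≈ 255 - 58.490 = 196.510 → 197
= RGB(205, 121, 197)


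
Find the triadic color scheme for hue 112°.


Triadic: equally spaced at 120° intervals
H1 = 112°
H2 = (112 + 120) mod 360 = 232°
H3 = (112 + 240) mod 360 = 352°
Triadic = 112°, 232°, 352°


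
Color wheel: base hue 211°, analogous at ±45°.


Base hue: 211°
Left analog: (211 - 45) mod 360 = 166°
Right analog: (211 + 45) mod 360 = 256°
Analogous hues = 166° and 256°


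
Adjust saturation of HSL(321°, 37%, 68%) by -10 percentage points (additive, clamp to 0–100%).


Original S = 37%
Adjustment = -10 percentage points
New S = 37 + (-10) = 27
Clamp to [0, 100] → 27
= HSL(321°, 27%, 68%)


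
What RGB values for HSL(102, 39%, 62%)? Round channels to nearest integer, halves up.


H=102°, S=0.39, L=0.62
C = (1-|2L-1|)×S = (1-|0.24|)×0.39 = 0.2964
H' = H/60 = 102/60 ≈ 1.7000; X = C×(1-|H' mod 2 - 1|) = 0.08892
m = L - C/2 = 0.62 - 0.1482 = 0.4718
Sector ⌊H'⌋ = 1 → (R',G',B') = (0.08892, 0.2964, 0.0)
RGB = ((R'+m)×255, (G'+m)×255, (B'+m)×255) = (142.9836, 195.891, 120.309)
Round half up → RGB(143, 196, 120)


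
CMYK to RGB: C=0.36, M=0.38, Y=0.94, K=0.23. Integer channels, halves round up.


R = 255 × (1-C) × (1-K) = 255 × 0.64 × 0.77 = 125.664 → 126
G = 255 × (1-M) × (1-K) = 255 × 0.62 × 0.77 = 121.737 → 122
B = 255 × (1-Y) × (1-K) = 255 × 0.06 × 0.77 = 11.781 → 12
= RGB(126, 122, 12)


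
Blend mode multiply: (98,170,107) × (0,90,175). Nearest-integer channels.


Multiply: C = A×B/255, rounded to nearest integer
R: 98×0/255 = 0/255 ≈ 0.000 → 0
G: 170×90/255 = 15300/255 ≈ 60.000 → 60
B: 107×175/255 = 18725/255 ≈ 73.431 → 73
= RGB(0, 60, 73)


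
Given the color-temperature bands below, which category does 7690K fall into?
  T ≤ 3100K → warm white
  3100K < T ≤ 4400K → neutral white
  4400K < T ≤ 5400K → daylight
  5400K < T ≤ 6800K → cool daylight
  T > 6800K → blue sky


Temperature: 7690K
7690K > 6800K → blue sky
Classification: blue sky


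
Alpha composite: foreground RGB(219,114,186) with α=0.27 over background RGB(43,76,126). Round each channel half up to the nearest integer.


C = α×F + (1-α)×B, with 1-α = 0.73
R: 0.27×219 + 0.73×43 = 59.13 + 31.39 = 90.52 → 91
G: 0.27×114 + 0.73×76 = 30.78 + 55.48 = 86.26 → 86
B: 0.27×186 + 0.73×126 = 50.22 + 91.98 = 142.20 → 142
= RGB(91, 86, 142)


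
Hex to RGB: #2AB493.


2A → 42 (R)
B4 → 180 (G)
93 → 147 (B)
= RGB(42, 180, 147)


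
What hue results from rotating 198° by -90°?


New hue = (H + rotation) mod 360
New hue = (198 -90) mod 360
= 108 mod 360
= 108°


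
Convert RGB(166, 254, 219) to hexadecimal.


R = 166 → A6 (hex)
G = 254 → FE (hex)
B = 219 → DB (hex)
Hex = #A6FEDB


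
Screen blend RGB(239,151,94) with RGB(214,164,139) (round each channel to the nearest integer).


Screen: C = 255 - (255-A)×(255-B)/255, rounded to nearest integer
R: 255 - (255-239)×(255-214)/255 = 255 - 656/255 ≈ 255 - 2.573 = 252.427 → 252
G: 255 - (255-151)×(255-164)/255 = 255 - 9464/255 ≈ 255 - 37.114 = 217.886 → 218
B: 255 - (255-94)×(255-139)/255 = 255 - 18676/255 ≈ 255 - 73.239 = 181.761 → 182
= RGB(252, 218, 182)


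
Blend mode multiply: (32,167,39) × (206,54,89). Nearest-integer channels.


Multiply: C = A×B/255, rounded to nearest integer
R: 32×206/255 = 6592/255 ≈ 25.851 → 26
G: 167×54/255 = 9018/255 ≈ 35.365 → 35
B: 39×89/255 = 3471/255 ≈ 13.612 → 14
= RGB(26, 35, 14)


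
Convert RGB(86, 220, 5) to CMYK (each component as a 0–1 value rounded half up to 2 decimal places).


R'=86/255≈0.3373, G'=220/255≈0.8627, B'=5/255≈0.0196
K = 1 - max(R',G',B') = 1 - 220/255 = 35/255 = 0.13725… → 0.14
(1-R'-K)/(1-K) simplifies to (max-R)/max with max = 220:
C = (220-86)/220 = 134/220 = 0.60909… → 0.61
M = (220-220)/220 = 0/220 = 0 → 0.00
Y = (220-5)/220 = 215/220 = 0.97727… → 0.98
= CMYK(0.61, 0.00, 0.98, 0.14)


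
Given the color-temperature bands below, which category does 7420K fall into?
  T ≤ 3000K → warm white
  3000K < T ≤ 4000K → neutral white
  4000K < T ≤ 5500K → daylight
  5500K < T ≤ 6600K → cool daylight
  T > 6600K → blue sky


Temperature: 7420K
7420K > 6600K → blue sky
Classification: blue sky


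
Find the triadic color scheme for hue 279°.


Triadic: equally spaced at 120° intervals
H1 = 279°
H2 = (279 + 120) mod 360 = 39°
H3 = (279 + 240) mod 360 = 159°
Triadic = 279°, 39°, 159°


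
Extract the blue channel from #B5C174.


Color: #B5C174
R = B5 = 181
G = C1 = 193
B = 74 = 116
Blue = 116


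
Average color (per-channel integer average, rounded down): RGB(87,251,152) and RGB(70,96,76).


Midpoint: each channel = ⌊(C₁+C₂)/2⌋
R: ⌊(87+70)/2⌋ = 78
G: ⌊(251+96)/2⌋ = 173
B: ⌊(152+76)/2⌋ = 114
= RGB(78, 173, 114)


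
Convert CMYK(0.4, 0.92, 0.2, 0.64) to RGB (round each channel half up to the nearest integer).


R = 255 × (1-C) × (1-K) = 255 × 0.60 × 0.36 = 55.08 → 55
G = 255 × (1-M) × (1-K) = 255 × 0.08 × 0.36 = 7.344 → 7
B = 255 × (1-Y) × (1-K) = 255 × 0.80 × 0.36 = 73.44 → 73
= RGB(55, 7, 73)


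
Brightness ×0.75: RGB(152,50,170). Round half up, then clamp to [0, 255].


Multiply each channel by 0.75, round half up, clamp to [0, 255]
R: 152×0.75 = 114
G: 50×0.75 = 37.5 → round → 38
B: 170×0.75 = 127.5 → round → 128
= RGB(114, 38, 128)


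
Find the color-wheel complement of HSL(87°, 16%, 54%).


Complement = opposite side of color wheel = hue + 180°
H' = (87 + 180) mod 360 = 267°
S and L unchanged.
= HSL(267°, 16%, 54%)


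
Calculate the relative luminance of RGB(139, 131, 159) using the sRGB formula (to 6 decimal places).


Linearize each channel (sRGB transfer function): c = v/255; c_lin = c/12.92 if c ≤ 0.04045, else ((c+0.055)/1.055)^2.4
  R: 139/255 ≈ 0.545098 > 0.04045 → ((0.545098+0.055)/1.055)^2.4 ≈ 0.258183
  G: 131/255 ≈ 0.513725 > 0.04045 → ((0.513725+0.055)/1.055)^2.4 ≈ 0.226966
  B: 159/255 ≈ 0.623529 > 0.04045 → ((0.623529+0.055)/1.055)^2.4 ≈ 0.346704
R_lin = 0.258183, G_lin = 0.226966, B_lin = 0.346704
L = 0.2126×R + 0.7152×G + 0.0722×B
L = 0.2126×0.258183 + 0.7152×0.226966 + 0.0722×0.346704
L ≈ 0.242248


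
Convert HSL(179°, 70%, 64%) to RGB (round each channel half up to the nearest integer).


H=179°, S=0.70, L=0.64
C = (1-|2L-1|)×S = (1-|0.28|)×0.70 = 0.504
H' = H/60 = 179/60 ≈ 2.9833; X = C×(1-|H' mod 2 - 1|) = 0.4956
m = L - C/2 = 0.64 - 0.252 = 0.388
Sector ⌊H'⌋ = 2 → (R',G',B') = (0.0, 0.504, 0.4956)
RGB = ((R'+m)×255, (G'+m)×255, (B'+m)×255) = (98.94, 227.46, 225.318)
Round half up → RGB(99, 227, 225)


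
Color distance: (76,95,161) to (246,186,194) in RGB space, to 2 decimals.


d = √[(R₁-R₂)² + (G₁-G₂)² + (B₁-B₂)²]
d = √[(76-246)² + (95-186)² + (161-194)²]
d = √[28900 + 8281 + 1089]
d = √38270
d ≈ 195.63


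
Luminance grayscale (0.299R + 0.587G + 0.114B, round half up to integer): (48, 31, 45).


Gray = 0.299×R + 0.587×G + 0.114×B
Gray = 0.299×48 + 0.587×31 + 0.114×45
Gray = 14.352 + 18.197 + 5.130
Gray = 37.679 → round half up → 38
Gray = 38


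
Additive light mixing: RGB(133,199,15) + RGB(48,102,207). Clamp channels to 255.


Additive: each channel = min(255, C₁+C₂)
R: 133+48 = 181 → 181
G: 199+102 = 301 → 255
B: 15+207 = 222 → 222
= RGB(181, 255, 222)


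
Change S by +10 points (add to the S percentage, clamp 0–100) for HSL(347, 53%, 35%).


Original S = 53%
Adjustment = +10 percentage points
New S = 53 + (10) = 63
Clamp to [0, 100] → 63
= HSL(347°, 63%, 35%)


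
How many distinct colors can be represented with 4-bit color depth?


Colors = 2^bits = 2^4
= 16 colors


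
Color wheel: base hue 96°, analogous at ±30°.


Base hue: 96°
Left analog: (96 - 30) mod 360 = 66°
Right analog: (96 + 30) mod 360 = 126°
Analogous hues = 66° and 126°


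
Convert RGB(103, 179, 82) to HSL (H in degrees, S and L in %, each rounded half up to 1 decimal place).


Normalize: R'=103/255≈0.4039, G'=179/255≈0.7020, B'=82/255≈0.3216
Max=179/255, Min=82/255, Δ=Max-Min=97/255
L = (Max+Min)/2 = (179+82)/510 = 261/510 = 0.51176… → L = 51.2%
L > 0.5 → S = Δ/(2-Max-Min) = 97/(510-179-82) = 97/249 = 0.38955… → S = 39.0%
(the 1/255 factors cancel in S and H, so raw channel differences can be used)
Max is G' → H = 60 × ((B-R)/Δ + 2) = 60 × ((82-103)/97 + 2)
  -21/97 + 2 = -0.2164… + 2 = 1.7835…
  H = 60 × 1.7835… = 107.010…° → H = 107.0°
= HSL(107.0°, 39.0%, 51.2%)


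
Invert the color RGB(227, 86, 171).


Invert: (255-R, 255-G, 255-B)
R: 255-227 = 28
G: 255-86 = 169
B: 255-171 = 84
= RGB(28, 169, 84)


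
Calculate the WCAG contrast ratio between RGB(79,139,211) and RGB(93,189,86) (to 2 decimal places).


Linearize each sRGB channel c=v/255: c/12.92 if c ≤ 0.04045 else ((c+0.055)/1.055)^2.4
L = 0.2126×R_lin + 0.7152×G_lin + 0.0722×B_lin
Color 1 (79,139,211):
  R=79: 79/255≈0.3098 > 0.04045 → ((0.3098+0.055)/1.055)^2.4 ≈ 0.07819
  G=139: 139/255≈0.5451 > 0.04045 → ((0.5451+0.055)/1.055)^2.4 ≈ 0.25818
  B=211: 211/255≈0.8275 > 0.04045 → ((0.8275+0.055)/1.055)^2.4 ≈ 0.65141
  L1 = 0.2126×0.07819 + 0.7152×0.25818 + 0.0722×0.65141 ≈ 0.24831
Color 2 (93,189,86):
  R=93: 93/255≈0.3647 > 0.04045 → ((0.3647+0.055)/1.055)^2.4 ≈ 0.10946
  G=189: 189/255≈0.7412 > 0.04045 → ((0.7412+0.055)/1.055)^2.4 ≈ 0.50888
  B=86: 86/255≈0.3373 > 0.04045 → ((0.3373+0.055)/1.055)^2.4 ≈ 0.09306
  L2 = 0.2126×0.10946 + 0.7152×0.50888 + 0.0722×0.09306 ≈ 0.39394
Lighter = 0.39394, Darker = 0.24831
Ratio = (L_lighter + 0.05) / (L_darker + 0.05)
Ratio = (0.39394 + 0.05) / (0.24831 + 0.05) = 0.44394 / 0.29831 ≈ 1.4882
Ratio ≈ 1.49:1


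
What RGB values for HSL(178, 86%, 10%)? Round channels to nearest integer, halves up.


H=178°, S=0.86, L=0.10
C = (1-|2L-1|)×S = (1-|-0.80|)×0.86 = 0.172
H' = H/60 = 178/60 ≈ 2.9667; X = C×(1-|H' mod 2 - 1|) ≈ 0.1663
m = L - C/2 = 0.10 - 0.086 = 0.014
Sector ⌊H'⌋ = 2 → (R',G',B') = (0.0, 0.172, ≈0.1663)
RGB = ((R'+m)×255, (G'+m)×255, (B'+m)×255) = (3.57, 47.43, 45.968)
Round half up → RGB(4, 47, 46)


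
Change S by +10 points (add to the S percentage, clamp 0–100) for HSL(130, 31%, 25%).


Original S = 31%
Adjustment = +10 percentage points
New S = 31 + (10) = 41
Clamp to [0, 100] → 41
= HSL(130°, 41%, 25%)


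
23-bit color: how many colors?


Colors = 2^bits = 2^23
= 8,388,608 colors


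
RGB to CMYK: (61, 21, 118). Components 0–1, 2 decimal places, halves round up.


R'=61/255≈0.2392, G'=21/255≈0.0824, B'=118/255≈0.4627
K = 1 - max(R',G',B') = 1 - 118/255 = 137/255 = 0.53725… → 0.54
(1-R'-K)/(1-K) simplifies to (max-R)/max with max = 118:
C = (118-61)/118 = 57/118 = 0.48305… → 0.48
M = (118-21)/118 = 97/118 = 0.82203… → 0.82
Y = (118-118)/118 = 0/118 = 0 → 0.00
= CMYK(0.48, 0.82, 0.00, 0.54)


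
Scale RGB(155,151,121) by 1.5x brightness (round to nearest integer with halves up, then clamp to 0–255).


Multiply each channel by 1.5, round half up, clamp to [0, 255]
R: 155×1.5 = 232.5 → round → 233
G: 151×1.5 = 226.5 → round → 227
B: 121×1.5 = 181.5 → round → 182
= RGB(233, 227, 182)


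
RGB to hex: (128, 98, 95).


R = 128 → 80 (hex)
G = 98 → 62 (hex)
B = 95 → 5F (hex)
Hex = #80625F


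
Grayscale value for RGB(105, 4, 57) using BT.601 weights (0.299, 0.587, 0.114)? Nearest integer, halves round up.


Gray = 0.299×R + 0.587×G + 0.114×B
Gray = 0.299×105 + 0.587×4 + 0.114×57
Gray = 31.395 + 2.348 + 6.498
Gray = 40.241 → round half up → 40
Gray = 40


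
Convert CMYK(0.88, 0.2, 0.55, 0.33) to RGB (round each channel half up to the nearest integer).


R = 255 × (1-C) × (1-K) = 255 × 0.12 × 0.67 = 20.502 → 21
G = 255 × (1-M) × (1-K) = 255 × 0.80 × 0.67 = 136.68 → 137
B = 255 × (1-Y) × (1-K) = 255 × 0.45 × 0.67 = 76.8825 → 77
= RGB(21, 137, 77)


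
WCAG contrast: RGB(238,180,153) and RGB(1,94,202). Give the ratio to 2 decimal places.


Linearize each sRGB channel c=v/255: c/12.92 if c ≤ 0.04045 else ((c+0.055)/1.055)^2.4
L = 0.2126×R_lin + 0.7152×G_lin + 0.0722×B_lin
Color 1 (238,180,153):
  R=238: 238/255≈0.9333 > 0.04045 → ((0.9333+0.055)/1.055)^2.4 ≈ 0.85499
  G=180: 180/255≈0.7059 > 0.04045 → ((0.7059+0.055)/1.055)^2.4 ≈ 0.45641
  B=153: 153/255≈0.6000 > 0.04045 → ((0.6000+0.055)/1.055)^2.4 ≈ 0.31855
  L1 = 0.2126×0.85499 + 0.7152×0.45641 + 0.0722×0.31855 ≈ 0.53120
Color 2 (1,94,202):
  R=1: 1/255≈0.0039 ≤ 0.04045 → 0.0039/12.92 ≈ 0.00030
  G=94: 94/255≈0.3686 > 0.04045 → ((0.3686+0.055)/1.055)^2.4 ≈ 0.11193
  B=202: 202/255≈0.7922 > 0.04045 → ((0.7922+0.055)/1.055)^2.4 ≈ 0.59062
  L2 = 0.2126×0.00030 + 0.7152×0.11193 + 0.0722×0.59062 ≈ 0.12276
Lighter = 0.53120, Darker = 0.12276
Ratio = (L_lighter + 0.05) / (L_darker + 0.05)
Ratio = (0.53120 + 0.05) / (0.12276 + 0.05) = 0.58120 / 0.17276 ≈ 3.3642
Ratio ≈ 3.36:1


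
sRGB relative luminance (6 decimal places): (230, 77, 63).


Linearize each channel (sRGB transfer function): c = v/255; c_lin = c/12.92 if c ≤ 0.04045, else ((c+0.055)/1.055)^2.4
  R: 230/255 ≈ 0.901961 > 0.04045 → ((0.901961+0.055)/1.055)^2.4 ≈ 0.791298
  G: 77/255 ≈ 0.301961 > 0.04045 → ((0.301961+0.055)/1.055)^2.4 ≈ 0.074214
  B: 63/255 ≈ 0.247059 > 0.04045 → ((0.247059+0.055)/1.055)^2.4 ≈ 0.049707
R_lin = 0.791298, G_lin = 0.074214, B_lin = 0.049707
L = 0.2126×R + 0.7152×G + 0.0722×B
L = 0.2126×0.791298 + 0.7152×0.074214 + 0.0722×0.049707
L ≈ 0.224896


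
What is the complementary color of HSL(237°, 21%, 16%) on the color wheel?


Complement = opposite side of color wheel = hue + 180°
H' = (237 + 180) mod 360 = 57°
S and L unchanged.
= HSL(57°, 21%, 16%)


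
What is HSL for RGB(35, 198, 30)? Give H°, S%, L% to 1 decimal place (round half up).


Normalize: R'=35/255≈0.1373, G'=198/255≈0.7765, B'=30/255≈0.1176
Max=198/255, Min=30/255, Δ=Max-Min=168/255
L = (Max+Min)/2 = (198+30)/510 = 228/510 = 0.44705… → L = 44.7%
L ≤ 0.5 → S = Δ/(Max+Min) = 168/(198+30) = 168/228 = 0.73684… → S = 73.7%
(the 1/255 factors cancel in S and H, so raw channel differences can be used)
Max is G' → H = 60 × ((B-R)/Δ + 2) = 60 × ((30-35)/168 + 2)
  -5/168 + 2 = -0.0297… + 2 = 1.9702…
  H = 60 × 1.9702… = 118.214…° → H = 118.2°
= HSL(118.2°, 73.7%, 44.7%)


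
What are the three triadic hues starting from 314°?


Triadic: equally spaced at 120° intervals
H1 = 314°
H2 = (314 + 120) mod 360 = 74°
H3 = (314 + 240) mod 360 = 194°
Triadic = 314°, 74°, 194°


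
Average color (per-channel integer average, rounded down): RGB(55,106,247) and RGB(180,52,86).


Midpoint: each channel = ⌊(C₁+C₂)/2⌋
R: ⌊(55+180)/2⌋ = 117
G: ⌊(106+52)/2⌋ = 79
B: ⌊(247+86)/2⌋ = 166
= RGB(117, 79, 166)


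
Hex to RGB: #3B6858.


3B → 59 (R)
68 → 104 (G)
58 → 88 (B)
= RGB(59, 104, 88)


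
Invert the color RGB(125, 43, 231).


Invert: (255-R, 255-G, 255-B)
R: 255-125 = 130
G: 255-43 = 212
B: 255-231 = 24
= RGB(130, 212, 24)
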